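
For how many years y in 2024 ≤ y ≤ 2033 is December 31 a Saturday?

Day of week of December 31 in each year:
2024: Tue, 2025: Wed, 2026: Thu, 2027: Fri, 2028: Sun, 2029: Mon, 2030: Tue, 2031: Wed, 2032: Fri, 2033: Sat ✓
Saturdays: 2033.

1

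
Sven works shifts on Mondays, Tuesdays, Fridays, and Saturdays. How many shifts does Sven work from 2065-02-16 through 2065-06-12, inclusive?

67

2065-02-16 is a Monday.
From 2065-02-16 to 2065-06-12 is 117 days inclusive.
117 = 7 × 16 + 5, so there are 16 full weeks plus 5 extra days.
Each full week contributes 4 days from the set (Mon, Tue, Fri, Sat): 16 × 4 = 64.
The 5 extra days are Monday, Tuesday, Wednesday, Thursday, Friday — 3 of them qualify.
Total: 64 + 3 = 67.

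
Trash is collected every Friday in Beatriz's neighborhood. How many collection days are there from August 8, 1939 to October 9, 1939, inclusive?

August 8, 1939 is a Tuesday.
From August 8, 1939 to October 9, 1939 is 63 days inclusive.
63 = 7 × 9, so the span is exactly 9 full weeks.
Each full week contributes one Friday: 9 so far.
Total: 9.

9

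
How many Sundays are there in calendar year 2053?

52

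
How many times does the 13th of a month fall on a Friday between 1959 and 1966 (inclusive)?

Friday-the-13ths by year:
1959: Feb, Mar, Nov
1960: May
1961: Jan, Oct
1962: Apr, Jul
1963: Sep, Dec
1964: Mar, Nov
1965: Aug
1966: May

14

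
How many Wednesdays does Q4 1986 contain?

1986-10-01 is a Wednesday.
The range spans 92 days (inclusive of both endpoints).
92 = 7 × 13 + 1, so there are 13 full weeks plus 1 extra day.
Each full week contributes one Wednesday: 13 so far.
The 1 extra day is Wed — 1 of them qualifies.
Total: 13 + 1 = 14.

14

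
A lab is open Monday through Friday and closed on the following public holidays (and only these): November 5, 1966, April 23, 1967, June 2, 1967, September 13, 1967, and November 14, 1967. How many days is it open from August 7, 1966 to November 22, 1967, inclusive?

335

August 7, 1966 is a Sunday.
That's 473 days from start to end, counting both.
473 = 7 × 67 + 4, so there are 67 full weeks plus 4 extra days.
Each full week contributes 5 weekdays (Mon–Fri): 67 × 5 = 335.
The 4 extra days are Sunday, Monday, Tuesday, Wednesday — 3 of them qualify.
Total: 335 + 3 = 338.
Holidays: November 5, 1966 (Sat); April 23, 1967 (Sun); June 2, 1967 (Fri); September 13, 1967 (Wed); November 14, 1967 (Tue).
3 of the 5 holidays fall on weekdays; the rest are weekends and were already excluded.
Business days: 338 − 3 = 335.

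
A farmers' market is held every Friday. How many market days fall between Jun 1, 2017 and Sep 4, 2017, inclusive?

14

Jun 1, 2017 is a Thursday.
The range spans 96 days (inclusive of both endpoints).
96 = 7 × 13 + 5, so there are 13 full weeks plus 5 extra days.
Each full week contributes one Friday: 13 so far.
The 5 extra days are Thu, Fri, Sat, Sun, Mon — 1 of them qualifies.
Total: 13 + 1 = 14.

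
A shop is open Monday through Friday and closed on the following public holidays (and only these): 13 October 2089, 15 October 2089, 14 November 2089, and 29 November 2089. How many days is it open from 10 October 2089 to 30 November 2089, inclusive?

10 October 2089 is a Monday.
That's 52 days from start to end, counting both.
52 = 7 × 7 + 3, so there are 7 full weeks plus 3 extra days.
Each full week contributes 5 weekdays (Mon–Fri): 7 × 5 = 35.
The 3 extra days are Monday, Tuesday, Wednesday — 3 of them qualify.
Total: 35 + 3 = 38.
Holidays: 13 October 2089 (Thu); 15 October 2089 (Sat); 14 November 2089 (Mon); 29 November 2089 (Tue).
3 of the 4 holidays fall on weekdays; the rest are weekends and were already excluded.
Business days: 38 − 3 = 35.

35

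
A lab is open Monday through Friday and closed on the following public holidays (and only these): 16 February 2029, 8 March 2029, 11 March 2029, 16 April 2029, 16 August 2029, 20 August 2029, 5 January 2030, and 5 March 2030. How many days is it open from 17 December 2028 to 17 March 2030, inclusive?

319

17 December 2028 is a Sunday.
From 17 December 2028 to 17 March 2030 is 456 days inclusive.
456 = 7 × 65 + 1, so there are 65 full weeks plus 1 extra day.
Each full week contributes 5 weekdays (Mon–Fri): 65 × 5 = 325.
The 1 extra day is Sun — none qualify.
Total: 325 + 0 = 325.
Holidays: 16 February 2029 (Fri); 8 March 2029 (Thu); 11 March 2029 (Sun); 16 April 2029 (Mon); 16 August 2029 (Thu); 20 August 2029 (Mon); 5 January 2030 (Sat); 5 March 2030 (Tue).
6 of the 8 holidays fall on weekdays; the rest are weekends and were already excluded.
Business days: 325 − 6 = 319.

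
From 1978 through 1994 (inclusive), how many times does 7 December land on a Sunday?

Day of week of December 7 in each year:
1978: Thu, 1979: Fri, 1980: Sun ✓, 1981: Mon, 1982: Tue, 1983: Wed, 1984: Fri, 1985: Sat, 1986: Sun ✓, 1987: Mon, 1988: Wed, 1989: Thu, 1990: Fri, 1991: Sat, 1992: Mon, 1993: Tue, 1994: Wed
Sundays: 1980, 1986.

2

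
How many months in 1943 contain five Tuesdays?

A month has five Tuesdays exactly when Tuesday falls within its first (length − 28) days.
Jan: 31 days, starts Fri → 5 of Fri, Sat, Sun
Feb: 28 days, starts Mon → 5 of (none)
Mar: 31 days, starts Mon → 5 of Mon, Tue, Wed ✓
Apr: 30 days, starts Thu → 5 of Thu, Fri
May: 31 days, starts Sat → 5 of Sat, Sun, Mon
Jun: 30 days, starts Tue → 5 of Tue, Wed ✓
Jul: 31 days, starts Thu → 5 of Thu, Fri, Sat
Aug: 31 days, starts Sun → 5 of Sun, Mon, Tue ✓
Sep: 30 days, starts Wed → 5 of Wed, Thu
Oct: 31 days, starts Fri → 5 of Fri, Sat, Sun
Nov: 30 days, starts Mon → 5 of Mon, Tue ✓
Dec: 31 days, starts Wed → 5 of Wed, Thu, Fri
Months with five Tuesdays: Mar, Jun, Aug, Nov.

4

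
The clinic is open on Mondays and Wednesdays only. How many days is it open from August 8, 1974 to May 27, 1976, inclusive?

188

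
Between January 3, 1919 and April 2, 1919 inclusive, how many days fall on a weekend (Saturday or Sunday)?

January 3, 1919 is a Friday.
From January 3, 1919 to April 2, 1919 is 90 days inclusive.
90 = 7 × 12 + 6, so there are 12 full weeks plus 6 extra days.
Each full week contributes 2 weekend days (Sat, Sun): 12 × 2 = 24.
The 6 extra days are Friday, Saturday, Sunday, Monday, Tuesday, Wednesday — 2 of them qualify.
Total: 24 + 2 = 26.

26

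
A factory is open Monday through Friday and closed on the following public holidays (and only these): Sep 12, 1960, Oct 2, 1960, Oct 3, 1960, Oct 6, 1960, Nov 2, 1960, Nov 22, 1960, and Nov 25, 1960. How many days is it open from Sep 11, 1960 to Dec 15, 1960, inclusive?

63 working days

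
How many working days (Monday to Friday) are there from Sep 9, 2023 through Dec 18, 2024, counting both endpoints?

Sep 9, 2023 is a Saturday.
The range spans 467 days (inclusive of both endpoints).
467 = 7 × 66 + 5, so there are 66 full weeks plus 5 extra days.
Each full week contributes 5 weekdays (Mon–Fri): 66 × 5 = 330.
The 5 extra days are Saturday, Sunday, Monday, Tuesday, Wednesday — 3 of them qualify.
Total: 330 + 3 = 333.

333 weekdays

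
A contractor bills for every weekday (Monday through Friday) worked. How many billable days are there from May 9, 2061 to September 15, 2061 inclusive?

May 9, 2061 is a Monday.
The range spans 130 days (inclusive of both endpoints).
130 = 7 × 18 + 4, so there are 18 full weeks plus 4 extra days.
Each full week contributes 5 weekdays (Mon–Fri): 18 × 5 = 90.
The 4 extra days are Monday, Tuesday, Wednesday, Thursday — 4 of them qualify.
Total: 90 + 4 = 94.

94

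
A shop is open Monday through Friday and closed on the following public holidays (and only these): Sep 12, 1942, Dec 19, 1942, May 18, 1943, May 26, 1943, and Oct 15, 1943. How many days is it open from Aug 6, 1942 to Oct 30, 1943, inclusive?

Aug 6, 1942 is a Thursday.
That's 451 days from start to end, counting both.
451 = 7 × 64 + 3, so there are 64 full weeks plus 3 extra days.
Each full week contributes 5 weekdays (Mon–Fri): 64 × 5 = 320.
The 3 extra days are Thu, Fri, Sat — 2 of them qualify.
Total: 320 + 2 = 322.
Holidays: Sep 12, 1942 (Sat); Dec 19, 1942 (Sat); May 18, 1943 (Tue); May 26, 1943 (Wed); Oct 15, 1943 (Fri).
3 of the 5 holidays fall on weekdays; the rest are weekends and were already excluded.
Business days: 322 − 3 = 319.

319 business days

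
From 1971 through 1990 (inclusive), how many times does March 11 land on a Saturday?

3

Day of week of March 11 in each year:
1971: Thu, 1972: Sat ✓, 1973: Sun, 1974: Mon, 1975: Tue, 1976: Thu, 1977: Fri, 1978: Sat ✓, 1979: Sun, 1980: Tue, 1981: Wed, 1982: Thu, 1983: Fri, 1984: Sun, 1985: Mon, 1986: Tue, 1987: Wed, 1988: Fri, 1989: Sat ✓, 1990: Sun
Saturdays: 1972, 1978, 1989.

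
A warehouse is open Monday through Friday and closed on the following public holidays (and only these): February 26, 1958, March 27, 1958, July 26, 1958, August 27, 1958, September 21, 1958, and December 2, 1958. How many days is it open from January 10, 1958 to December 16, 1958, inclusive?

239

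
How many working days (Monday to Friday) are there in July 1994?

21

1 July 1994 is a Friday.
The range spans 31 days (inclusive of both endpoints).
31 = 7 × 4 + 3, so there are 4 full weeks plus 3 extra days.
Each full week contributes 5 weekdays (Mon–Fri): 4 × 5 = 20.
The 3 extra days are Fri, Sat, Sun — 1 of them qualifies.
Total: 20 + 1 = 21.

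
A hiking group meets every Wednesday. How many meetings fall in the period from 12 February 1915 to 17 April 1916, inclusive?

61 Wednesdays

12 February 1915 is a Friday.
That's 431 days from start to end, counting both.
431 = 7 × 61 + 4, so there are 61 full weeks plus 4 extra days.
Each full week contributes one Wednesday: 61 so far.
The 4 extra days are Fri, Sat, Sun, Mon — none qualify.
Total: 61 + 0 = 61.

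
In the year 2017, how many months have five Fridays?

4

A month has five Fridays exactly when Friday falls within its first (length − 28) days.
Jan: 31 days, starts Sun → 5 of Sun, Mon, Tue
Feb: 28 days, starts Wed → 5 of (none)
Mar: 31 days, starts Wed → 5 of Wed, Thu, Fri ✓
Apr: 30 days, starts Sat → 5 of Sat, Sun
May: 31 days, starts Mon → 5 of Mon, Tue, Wed
Jun: 30 days, starts Thu → 5 of Thu, Fri ✓
Jul: 31 days, starts Sat → 5 of Sat, Sun, Mon
Aug: 31 days, starts Tue → 5 of Tue, Wed, Thu
Sep: 30 days, starts Fri → 5 of Fri, Sat ✓
Oct: 31 days, starts Sun → 5 of Sun, Mon, Tue
Nov: 30 days, starts Wed → 5 of Wed, Thu
Dec: 31 days, starts Fri → 5 of Fri, Sat, Sun ✓
Months with five Fridays: Mar, Jun, Sep, Dec.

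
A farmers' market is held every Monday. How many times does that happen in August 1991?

4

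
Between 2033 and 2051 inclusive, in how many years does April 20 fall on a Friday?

3

Day of week of April 20 in each year:
2033: Wed, 2034: Thu, 2035: Fri ✓, 2036: Sun, 2037: Mon, 2038: Tue, 2039: Wed, 2040: Fri ✓, 2041: Sat, 2042: Sun, 2043: Mon, 2044: Wed, 2045: Thu, 2046: Fri ✓, 2047: Sat, 2048: Mon, 2049: Tue, 2050: Wed, 2051: Thu
Fridays: 2035, 2040, 2046.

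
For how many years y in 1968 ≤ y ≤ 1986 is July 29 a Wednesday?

2

Day of week of July 29 in each year:
1968: Mon, 1969: Tue, 1970: Wed ✓, 1971: Thu, 1972: Sat, 1973: Sun, 1974: Mon, 1975: Tue, 1976: Thu, 1977: Fri, 1978: Sat, 1979: Sun, 1980: Tue, 1981: Wed ✓, 1982: Thu, 1983: Fri, 1984: Sun, 1985: Mon, 1986: Tue
Wednesdays: 1970, 1981.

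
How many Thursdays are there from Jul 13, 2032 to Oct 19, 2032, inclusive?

Jul 13, 2032 is a Tuesday.
That's 99 days from start to end, counting both.
99 = 7 × 14 + 1, so there are 14 full weeks plus 1 extra day.
Each full week contributes one Thursday: 14 so far.
The 1 extra day is Tue — none qualify.
Total: 14 + 0 = 14.

14 Thursdays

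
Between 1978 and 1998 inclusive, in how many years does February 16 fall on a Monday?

3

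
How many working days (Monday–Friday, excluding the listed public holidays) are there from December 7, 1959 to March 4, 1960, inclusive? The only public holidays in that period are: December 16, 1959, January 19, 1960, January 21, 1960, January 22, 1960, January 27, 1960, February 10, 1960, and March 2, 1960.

58

December 7, 1959 is a Monday.
The range spans 89 days (inclusive of both endpoints).
89 = 7 × 12 + 5, so there are 12 full weeks plus 5 extra days.
Each full week contributes 5 weekdays (Mon–Fri): 12 × 5 = 60.
The 5 extra days are Monday, Tuesday, Wednesday, Thursday, Friday — 5 of them qualify.
Total: 60 + 5 = 65.
Holidays: December 16, 1959 (Wed); January 19, 1960 (Tue); January 21, 1960 (Thu); January 22, 1960 (Fri); January 27, 1960 (Wed); February 10, 1960 (Wed); March 2, 1960 (Wed).
All 7 holidays fall on weekdays, so subtract 7.
Business days: 65 − 7 = 58.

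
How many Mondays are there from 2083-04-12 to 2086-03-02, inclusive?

2083-04-12 is a Monday.
That's 1056 days from start to end, counting both.
1056 = 7 × 150 + 6, so there are 150 full weeks plus 6 extra days.
Each full week contributes one Monday: 150 so far.
The 6 extra days are Mon, Tue, Wed, Thu, Fri, Sat — 1 of them qualifies.
Total: 150 + 1 = 151.

151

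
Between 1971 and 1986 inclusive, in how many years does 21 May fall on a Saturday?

2

Day of week of May 21 in each year:
1971: Fri, 1972: Sun, 1973: Mon, 1974: Tue, 1975: Wed, 1976: Fri, 1977: Sat ✓, 1978: Sun, 1979: Mon, 1980: Wed, 1981: Thu, 1982: Fri, 1983: Sat ✓, 1984: Mon, 1985: Tue, 1986: Wed
Saturdays: 1977, 1983.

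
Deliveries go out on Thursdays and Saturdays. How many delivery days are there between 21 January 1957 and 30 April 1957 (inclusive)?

28

21 January 1957 is a Monday.
From 21 January 1957 to 30 April 1957 is 100 days inclusive.
100 = 7 × 14 + 2, so there are 14 full weeks plus 2 extra days.
Each full week contributes 2 days from the set (Thu, Sat): 14 × 2 = 28.
The 2 extra days are Mon, Tue — none qualify.
Total: 28 + 0 = 28.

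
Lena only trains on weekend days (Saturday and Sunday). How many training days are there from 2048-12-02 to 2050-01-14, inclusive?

116

2048-12-02 is a Wednesday.
The range spans 409 days (inclusive of both endpoints).
409 = 7 × 58 + 3, so there are 58 full weeks plus 3 extra days.
Each full week contributes 2 weekend days (Sat, Sun): 58 × 2 = 116.
The 3 extra days are Wednesday, Thursday, Friday — none qualify.
Total: 116 + 0 = 116.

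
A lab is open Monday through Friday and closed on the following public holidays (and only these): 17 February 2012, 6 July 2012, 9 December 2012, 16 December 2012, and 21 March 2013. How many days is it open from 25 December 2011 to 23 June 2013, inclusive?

387

25 December 2011 is a Sunday.
From 25 December 2011 to 23 June 2013 is 547 days inclusive.
547 = 7 × 78 + 1, so there are 78 full weeks plus 1 extra day.
Each full week contributes 5 weekdays (Mon–Fri): 78 × 5 = 390.
The 1 extra day is Sunday — none qualify.
Total: 390 + 0 = 390.
Holidays: 17 February 2012 (Fri); 6 July 2012 (Fri); 9 December 2012 (Sun); 16 December 2012 (Sun); 21 March 2013 (Thu).
3 of the 5 holidays fall on weekdays; the rest are weekends and were already excluded.
Business days: 390 − 3 = 387.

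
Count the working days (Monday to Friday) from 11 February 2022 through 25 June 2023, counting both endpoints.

356 weekdays

11 February 2022 is a Friday.
That's 500 days from start to end, counting both.
500 = 7 × 71 + 3, so there are 71 full weeks plus 3 extra days.
Each full week contributes 5 weekdays (Mon–Fri): 71 × 5 = 355.
The 3 extra days are Friday, Saturday, Sunday — 1 of them qualifies.
Total: 355 + 1 = 356.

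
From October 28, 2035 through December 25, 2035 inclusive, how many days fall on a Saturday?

8

October 28, 2035 is a Sunday.
From October 28, 2035 to December 25, 2035 is 59 days inclusive.
59 = 7 × 8 + 3, so there are 8 full weeks plus 3 extra days.
Each full week contributes one Saturday: 8 so far.
The 3 extra days are Sun, Mon, Tue — none qualify.
Total: 8 + 0 = 8.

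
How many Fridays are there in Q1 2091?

January 1, 2091 is a Monday.
From January 1, 2091 to March 31, 2091 is 90 days inclusive.
90 = 7 × 12 + 6, so there are 12 full weeks plus 6 extra days.
Each full week contributes one Friday: 12 so far.
The 6 extra days are Monday, Tuesday, Wednesday, Thursday, Friday, Saturday — 1 of them qualifies.
Total: 12 + 1 = 13.

13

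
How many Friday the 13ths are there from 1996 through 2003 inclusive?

13

Friday-the-13ths by year:
1996: Sep, Dec
1997: Jun
1998: Feb, Mar, Nov
1999: Aug
2000: Oct
2001: Apr, Jul
2002: Sep, Dec
2003: Jun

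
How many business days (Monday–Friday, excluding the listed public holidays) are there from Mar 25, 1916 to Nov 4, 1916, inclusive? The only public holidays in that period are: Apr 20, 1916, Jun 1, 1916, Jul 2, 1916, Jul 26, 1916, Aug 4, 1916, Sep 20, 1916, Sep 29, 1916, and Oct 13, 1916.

Mar 25, 1916 is a Saturday.
From Mar 25, 1916 to Nov 4, 1916 is 225 days inclusive.
225 = 7 × 32 + 1, so there are 32 full weeks plus 1 extra day.
Each full week contributes 5 weekdays (Mon–Fri): 32 × 5 = 160.
The 1 extra day is Sat — none qualify.
Total: 160 + 0 = 160.
Holidays: Apr 20, 1916 (Thu); Jun 1, 1916 (Thu); Jul 2, 1916 (Sun); Jul 26, 1916 (Wed); Aug 4, 1916 (Fri); Sep 20, 1916 (Wed); Sep 29, 1916 (Fri); Oct 13, 1916 (Fri).
7 of the 8 holidays fall on weekdays; the rest are weekends and were already excluded.
Business days: 160 − 7 = 153.

153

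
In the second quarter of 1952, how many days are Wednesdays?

13

Apr 1, 1952 is a Tuesday.
From Apr 1, 1952 to Jun 30, 1952 is 91 days inclusive.
91 = 7 × 13, so the span is exactly 13 full weeks.
Each full week contributes one Wednesday: 13 so far.
Total: 13.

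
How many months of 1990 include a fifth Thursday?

4

A month has five Thursdays exactly when Thursday falls within its first (length − 28) days.
Jan: 31 days, starts Mon → 5 of Mon, Tue, Wed
Feb: 28 days, starts Thu → 5 of (none)
Mar: 31 days, starts Thu → 5 of Thu, Fri, Sat ✓
Apr: 30 days, starts Sun → 5 of Sun, Mon
May: 31 days, starts Tue → 5 of Tue, Wed, Thu ✓
Jun: 30 days, starts Fri → 5 of Fri, Sat
Jul: 31 days, starts Sun → 5 of Sun, Mon, Tue
Aug: 31 days, starts Wed → 5 of Wed, Thu, Fri ✓
Sep: 30 days, starts Sat → 5 of Sat, Sun
Oct: 31 days, starts Mon → 5 of Mon, Tue, Wed
Nov: 30 days, starts Thu → 5 of Thu, Fri ✓
Dec: 31 days, starts Sat → 5 of Sat, Sun, Mon
Months with five Thursdays: Mar, May, Aug, Nov.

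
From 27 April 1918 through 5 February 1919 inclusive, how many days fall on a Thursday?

40

27 April 1918 is a Saturday.
The range spans 285 days (inclusive of both endpoints).
285 = 7 × 40 + 5, so there are 40 full weeks plus 5 extra days.
Each full week contributes one Thursday: 40 so far.
The 5 extra days are Sat, Sun, Mon, Tue, Wed — none qualify.
Total: 40 + 0 = 40.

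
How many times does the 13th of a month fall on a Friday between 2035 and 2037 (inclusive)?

6

Friday-the-13ths by year:
2035: Apr, Jul
2036: Jun
2037: Feb, Mar, Nov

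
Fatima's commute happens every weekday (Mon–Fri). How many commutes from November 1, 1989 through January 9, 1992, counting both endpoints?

572 weekdays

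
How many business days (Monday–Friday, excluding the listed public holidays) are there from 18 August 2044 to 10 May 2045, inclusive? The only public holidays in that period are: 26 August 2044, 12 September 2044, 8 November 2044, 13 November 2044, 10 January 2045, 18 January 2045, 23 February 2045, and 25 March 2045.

184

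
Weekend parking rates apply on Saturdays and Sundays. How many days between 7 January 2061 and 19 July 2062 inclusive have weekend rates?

7 January 2061 is a Friday.
From 7 January 2061 to 19 July 2062 is 559 days inclusive.
559 = 7 × 79 + 6, so there are 79 full weeks plus 6 extra days.
Each full week contributes 2 weekend days (Sat, Sun): 79 × 2 = 158.
The 6 extra days are Friday, Saturday, Sunday, Monday, Tuesday, Wednesday — 2 of them qualify.
Total: 158 + 2 = 160.

160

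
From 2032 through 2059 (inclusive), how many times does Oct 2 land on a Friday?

Day of week of October 2 in each year:
2032: Sat, 2033: Sun, 2034: Mon, 2035: Tue, 2036: Thu, 2037: Fri ✓, 2038: Sat, 2039: Sun, 2040: Tue, 2041: Wed, 2042: Thu, 2043: Fri ✓, 2044: Sun, 2045: Mon, 2046: Tue, 2047: Wed, 2048: Fri ✓, 2049: Sat, 2050: Sun, 2051: Mon, 2052: Wed, 2053: Thu, 2054: Fri ✓, 2055: Sat, 2056: Mon, 2057: Tue, 2058: Wed, 2059: Thu
Fridays: 2037, 2043, 2048, 2054.

4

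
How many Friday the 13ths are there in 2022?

The 13th falls on a Friday when the month's 13th has weekday Fri.
Jan 13 is Thu; Feb 13 is Sun; Mar 13 is Sun; Apr 13 is Wed; May 13 is Fri ✓; Jun 13 is Mon; Jul 13 is Wed; Aug 13 is Sat; Sep 13 is Tue; Oct 13 is Thu; Nov 13 is Sun; Dec 13 is Tue.
Friday the 13ths: May.

1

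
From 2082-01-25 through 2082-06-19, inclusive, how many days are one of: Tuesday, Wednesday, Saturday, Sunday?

83

2082-01-25 is a Sunday.
From 2082-01-25 to 2082-06-19 is 146 days inclusive.
146 = 7 × 20 + 6, so there are 20 full weeks plus 6 extra days.
Each full week contributes 4 days from the set (Tue, Wed, Sat, Sun): 20 × 4 = 80.
The 6 extra days are Sun, Mon, Tue, Wed, Thu, Fri — 3 of them qualify.
Total: 80 + 3 = 83.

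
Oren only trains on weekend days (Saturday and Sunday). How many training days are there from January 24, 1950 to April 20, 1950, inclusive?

24

January 24, 1950 is a Tuesday.
The range spans 87 days (inclusive of both endpoints).
87 = 7 × 12 + 3, so there are 12 full weeks plus 3 extra days.
Each full week contributes 2 weekend days (Sat, Sun): 12 × 2 = 24.
The 3 extra days are Tue, Wed, Thu — none qualify.
Total: 24 + 0 = 24.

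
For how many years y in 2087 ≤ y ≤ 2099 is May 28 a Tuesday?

1

Day of week of May 28 in each year:
2087: Wed, 2088: Fri, 2089: Sat, 2090: Sun, 2091: Mon, 2092: Wed, 2093: Thu, 2094: Fri, 2095: Sat, 2096: Mon, 2097: Tue ✓, 2098: Wed, 2099: Thu
Tuesdays: 2097.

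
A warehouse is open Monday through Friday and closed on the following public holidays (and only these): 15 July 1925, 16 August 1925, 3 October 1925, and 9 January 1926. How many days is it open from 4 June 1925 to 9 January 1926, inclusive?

4 June 1925 is a Thursday.
The range spans 220 days (inclusive of both endpoints).
220 = 7 × 31 + 3, so there are 31 full weeks plus 3 extra days.
Each full week contributes 5 weekdays (Mon–Fri): 31 × 5 = 155.
The 3 extra days are Thu, Fri, Sat — 2 of them qualify.
Total: 155 + 2 = 157.
Holidays: 15 July 1925 (Wed); 16 August 1925 (Sun); 3 October 1925 (Sat); 9 January 1926 (Sat).
1 of the 4 holidays fall on weekdays; the rest are weekends and were already excluded.
Business days: 157 − 1 = 156.

156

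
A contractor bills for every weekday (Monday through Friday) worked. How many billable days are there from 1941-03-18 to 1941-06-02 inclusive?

55 weekdays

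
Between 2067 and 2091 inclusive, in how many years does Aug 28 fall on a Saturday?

Day of week of August 28 in each year:
2067: Sun, 2068: Tue, 2069: Wed, 2070: Thu, 2071: Fri, 2072: Sun, 2073: Mon, 2074: Tue, 2075: Wed, 2076: Fri, 2077: Sat ✓, 2078: Sun, 2079: Mon, 2080: Wed, 2081: Thu, 2082: Fri, 2083: Sat ✓, 2084: Mon, 2085: Tue, 2086: Wed, 2087: Thu, 2088: Sat ✓, 2089: Sun, 2090: Mon, 2091: Tue
Saturdays: 2077, 2083, 2088.

3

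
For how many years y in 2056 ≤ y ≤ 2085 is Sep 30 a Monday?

4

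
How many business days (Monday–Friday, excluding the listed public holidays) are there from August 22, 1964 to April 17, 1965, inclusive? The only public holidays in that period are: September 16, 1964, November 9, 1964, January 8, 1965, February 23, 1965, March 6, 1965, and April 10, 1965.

166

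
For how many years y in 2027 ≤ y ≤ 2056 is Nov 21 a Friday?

Day of week of November 21 in each year:
2027: Sun, 2028: Tue, 2029: Wed, 2030: Thu, 2031: Fri ✓, 2032: Sun, 2033: Mon, 2034: Tue, 2035: Wed, 2036: Fri ✓, 2037: Sat, 2038: Sun, 2039: Mon, 2040: Wed, 2041: Thu, 2042: Fri ✓, 2043: Sat, 2044: Mon, 2045: Tue, 2046: Wed, 2047: Thu, 2048: Sat, 2049: Sun, 2050: Mon, 2051: Tue, 2052: Thu, 2053: Fri ✓, 2054: Sat, 2055: Sun, 2056: Tue
Fridays: 2031, 2036, 2042, 2053.

4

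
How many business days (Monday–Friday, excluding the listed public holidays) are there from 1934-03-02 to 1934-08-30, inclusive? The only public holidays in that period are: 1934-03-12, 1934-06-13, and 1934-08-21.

127

1934-03-02 is a Friday.
The range spans 182 days (inclusive of both endpoints).
182 = 7 × 26, so the span is exactly 26 full weeks.
Each full week contributes 5 weekdays (Mon–Fri): 26 × 5 = 130.
Total: 130.
Holidays: 1934-03-12 (Mon); 1934-06-13 (Wed); 1934-08-21 (Tue).
All 3 holidays fall on weekdays, so subtract 3.
Business days: 130 − 3 = 127.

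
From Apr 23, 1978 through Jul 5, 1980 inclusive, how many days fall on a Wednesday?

115 Wednesdays

Apr 23, 1978 is a Sunday.
The range spans 805 days (inclusive of both endpoints).
805 = 7 × 115, so the span is exactly 115 full weeks.
Each full week contributes one Wednesday: 115 so far.
Total: 115.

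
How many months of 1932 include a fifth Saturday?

5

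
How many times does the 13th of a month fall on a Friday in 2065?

3

The 13th falls on a Friday when the month's 13th has weekday Fri.
Jan 13 is Tue; Feb 13 is Fri ✓; Mar 13 is Fri ✓; Apr 13 is Mon; May 13 is Wed; Jun 13 is Sat; Jul 13 is Mon; Aug 13 is Thu; Sep 13 is Sun; Oct 13 is Tue; Nov 13 is Fri ✓; Dec 13 is Sun.
Friday the 13ths: Feb, Mar, Nov.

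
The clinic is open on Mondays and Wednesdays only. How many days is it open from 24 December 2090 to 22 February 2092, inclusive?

122

24 December 2090 is a Sunday.
From 24 December 2090 to 22 February 2092 is 426 days inclusive.
426 = 7 × 60 + 6, so there are 60 full weeks plus 6 extra days.
Each full week contributes 2 days from the set (Mon, Wed): 60 × 2 = 120.
The 6 extra days are Sun, Mon, Tue, Wed, Thu, Fri — 2 of them qualify.
Total: 120 + 2 = 122.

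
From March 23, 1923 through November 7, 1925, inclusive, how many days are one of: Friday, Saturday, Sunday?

413

March 23, 1923 is a Friday.
That's 961 days from start to end, counting both.
961 = 7 × 137 + 2, so there are 137 full weeks plus 2 extra days.
Each full week contributes 3 days from the set (Fri, Sat, Sun): 137 × 3 = 411.
The 2 extra days are Friday, Saturday — 2 of them qualify.
Total: 411 + 2 = 413.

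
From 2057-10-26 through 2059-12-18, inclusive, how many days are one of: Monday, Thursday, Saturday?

2057-10-26 is a Friday.
The range spans 784 days (inclusive of both endpoints).
784 = 7 × 112, so the span is exactly 112 full weeks.
Each full week contributes 3 days from the set (Mon, Thu, Sat): 112 × 3 = 336.

336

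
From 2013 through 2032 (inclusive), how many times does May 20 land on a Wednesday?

3

Day of week of May 20 in each year:
2013: Mon, 2014: Tue, 2015: Wed ✓, 2016: Fri, 2017: Sat, 2018: Sun, 2019: Mon, 2020: Wed ✓, 2021: Thu, 2022: Fri, 2023: Sat, 2024: Mon, 2025: Tue, 2026: Wed ✓, 2027: Thu, 2028: Sat, 2029: Sun, 2030: Mon, 2031: Tue, 2032: Thu
Wednesdays: 2015, 2020, 2026.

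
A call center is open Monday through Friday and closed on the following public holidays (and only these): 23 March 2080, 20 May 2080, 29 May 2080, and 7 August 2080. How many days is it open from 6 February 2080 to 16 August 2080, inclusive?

136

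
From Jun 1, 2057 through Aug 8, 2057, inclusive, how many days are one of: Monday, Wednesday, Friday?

30

Jun 1, 2057 is a Friday.
From Jun 1, 2057 to Aug 8, 2057 is 69 days inclusive.
69 = 7 × 9 + 6, so there are 9 full weeks plus 6 extra days.
Each full week contributes 3 days from the set (Mon, Wed, Fri): 9 × 3 = 27.
The 6 extra days are Fri, Sat, Sun, Mon, Tue, Wed — 3 of them qualify.
Total: 27 + 3 = 30.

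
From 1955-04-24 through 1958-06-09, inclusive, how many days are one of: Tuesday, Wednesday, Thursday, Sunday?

653

1955-04-24 is a Sunday.
That's 1143 days from start to end, counting both.
1143 = 7 × 163 + 2, so there are 163 full weeks plus 2 extra days.
Each full week contributes 4 days from the set (Tue, Wed, Thu, Sun): 163 × 4 = 652.
The 2 extra days are Sun, Mon — 1 of them qualifies.
Total: 652 + 1 = 653.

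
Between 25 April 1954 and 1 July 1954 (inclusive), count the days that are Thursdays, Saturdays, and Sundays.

25 April 1954 is a Sunday.
From 25 April 1954 to 1 July 1954 is 68 days inclusive.
68 = 7 × 9 + 5, so there are 9 full weeks plus 5 extra days.
Each full week contributes 3 days from the set (Thu, Sat, Sun): 9 × 3 = 27.
The 5 extra days are Sunday, Monday, Tuesday, Wednesday, Thursday — 2 of them qualify.
Total: 27 + 2 = 29.

29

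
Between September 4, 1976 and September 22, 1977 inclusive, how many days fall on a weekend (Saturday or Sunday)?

September 4, 1976 is a Saturday.
The range spans 384 days (inclusive of both endpoints).
384 = 7 × 54 + 6, so there are 54 full weeks plus 6 extra days.
Each full week contributes 2 weekend days (Sat, Sun): 54 × 2 = 108.
The 6 extra days are Saturday, Sunday, Monday, Tuesday, Wednesday, Thursday — 2 of them qualify.
Total: 108 + 2 = 110.

110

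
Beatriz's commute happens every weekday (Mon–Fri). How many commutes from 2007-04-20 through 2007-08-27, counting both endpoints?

2007-04-20 is a Friday.
From 2007-04-20 to 2007-08-27 is 130 days inclusive.
130 = 7 × 18 + 4, so there are 18 full weeks plus 4 extra days.
Each full week contributes 5 weekdays (Mon–Fri): 18 × 5 = 90.
The 4 extra days are Friday, Saturday, Sunday, Monday — 2 of them qualify.
Total: 90 + 2 = 92.

92 weekdays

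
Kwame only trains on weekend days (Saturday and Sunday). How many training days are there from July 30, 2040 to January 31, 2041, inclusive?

52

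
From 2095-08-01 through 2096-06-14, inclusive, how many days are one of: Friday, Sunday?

90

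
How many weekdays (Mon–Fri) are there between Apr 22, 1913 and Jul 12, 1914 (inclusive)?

Apr 22, 1913 is a Tuesday.
That's 447 days from start to end, counting both.
447 = 7 × 63 + 6, so there are 63 full weeks plus 6 extra days.
Each full week contributes 5 weekdays (Mon–Fri): 63 × 5 = 315.
The 6 extra days are Tuesday, Wednesday, Thursday, Friday, Saturday, Sunday — 4 of them qualify.
Total: 315 + 4 = 319.

319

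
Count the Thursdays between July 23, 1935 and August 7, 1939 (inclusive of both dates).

July 23, 1935 is a Tuesday.
That's 1477 days from start to end, counting both.
1477 = 7 × 211, so the span is exactly 211 full weeks.
Each full week contributes one Thursday: 211 so far.

211 Thursdays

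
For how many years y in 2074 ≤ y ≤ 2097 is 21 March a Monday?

Day of week of March 21 in each year:
2074: Wed, 2075: Thu, 2076: Sat, 2077: Sun, 2078: Mon ✓, 2079: Tue, 2080: Thu, 2081: Fri, 2082: Sat, 2083: Sun, 2084: Tue, 2085: Wed, 2086: Thu, 2087: Fri, 2088: Sun, 2089: Mon ✓, 2090: Tue, 2091: Wed, 2092: Fri, 2093: Sat, 2094: Sun, 2095: Mon ✓, 2096: Wed, 2097: Thu
Mondays: 2078, 2089, 2095.

3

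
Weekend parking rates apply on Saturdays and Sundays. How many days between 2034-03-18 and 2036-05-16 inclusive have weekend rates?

226

2034-03-18 is a Saturday.
The range spans 791 days (inclusive of both endpoints).
791 = 7 × 113, so the span is exactly 113 full weeks.
Each full week contributes 2 weekend days (Sat, Sun): 113 × 2 = 226.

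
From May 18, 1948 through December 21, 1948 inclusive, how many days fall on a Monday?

31

May 18, 1948 is a Tuesday.
The range spans 218 days (inclusive of both endpoints).
218 = 7 × 31 + 1, so there are 31 full weeks plus 1 extra day.
Each full week contributes one Monday: 31 so far.
The 1 extra day is Tuesday — none qualify.
Total: 31 + 0 = 31.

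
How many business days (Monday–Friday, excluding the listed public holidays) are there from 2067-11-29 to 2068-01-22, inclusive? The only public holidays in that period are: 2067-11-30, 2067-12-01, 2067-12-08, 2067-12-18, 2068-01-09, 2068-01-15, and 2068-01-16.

34 business days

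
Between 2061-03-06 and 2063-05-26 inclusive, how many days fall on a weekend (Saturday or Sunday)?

232

2061-03-06 is a Sunday.
The range spans 812 days (inclusive of both endpoints).
812 = 7 × 116, so the span is exactly 116 full weeks.
Each full week contributes 2 weekend days (Sat, Sun): 116 × 2 = 232.
Total: 232.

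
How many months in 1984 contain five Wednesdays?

4

A month has five Wednesdays exactly when Wednesday falls within its first (length − 28) days.
Jan: 31 days, starts Sun → 5 of Sun, Mon, Tue
Feb: 29 days, starts Wed → 5 of Wed ✓
Mar: 31 days, starts Thu → 5 of Thu, Fri, Sat
Apr: 30 days, starts Sun → 5 of Sun, Mon
May: 31 days, starts Tue → 5 of Tue, Wed, Thu ✓
Jun: 30 days, starts Fri → 5 of Fri, Sat
Jul: 31 days, starts Sun → 5 of Sun, Mon, Tue
Aug: 31 days, starts Wed → 5 of Wed, Thu, Fri ✓
Sep: 30 days, starts Sat → 5 of Sat, Sun
Oct: 31 days, starts Mon → 5 of Mon, Tue, Wed ✓
Nov: 30 days, starts Thu → 5 of Thu, Fri
Dec: 31 days, starts Sat → 5 of Sat, Sun, Mon
Months with five Wednesdays: Feb, May, Aug, Oct.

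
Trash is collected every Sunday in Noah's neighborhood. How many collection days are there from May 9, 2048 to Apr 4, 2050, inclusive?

May 9, 2048 is a Saturday.
The range spans 696 days (inclusive of both endpoints).
696 = 7 × 99 + 3, so there are 99 full weeks plus 3 extra days.
Each full week contributes one Sunday: 99 so far.
The 3 extra days are Sat, Sun, Mon — 1 of them qualifies.
Total: 99 + 1 = 100.

100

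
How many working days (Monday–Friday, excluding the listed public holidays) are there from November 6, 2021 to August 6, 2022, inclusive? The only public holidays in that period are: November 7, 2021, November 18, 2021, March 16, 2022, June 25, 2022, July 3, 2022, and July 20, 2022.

192 working days

November 6, 2021 is a Saturday.
The range spans 274 days (inclusive of both endpoints).
274 = 7 × 39 + 1, so there are 39 full weeks plus 1 extra day.
Each full week contributes 5 weekdays (Mon–Fri): 39 × 5 = 195.
The 1 extra day is Sat — none qualify.
Total: 195 + 0 = 195.
Holidays: November 7, 2021 (Sun); November 18, 2021 (Thu); March 16, 2022 (Wed); June 25, 2022 (Sat); July 3, 2022 (Sun); July 20, 2022 (Wed).
3 of the 6 holidays fall on weekdays; the rest are weekends and were already excluded.
Business days: 195 − 3 = 192.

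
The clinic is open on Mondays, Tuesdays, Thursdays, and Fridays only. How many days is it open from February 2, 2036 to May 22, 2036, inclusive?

February 2, 2036 is a Saturday.
From February 2, 2036 to May 22, 2036 is 111 days inclusive.
111 = 7 × 15 + 6, so there are 15 full weeks plus 6 extra days.
Each full week contributes 4 days from the set (Mon, Tue, Thu, Fri): 15 × 4 = 60.
The 6 extra days are Saturday, Sunday, Monday, Tuesday, Wednesday, Thursday — 3 of them qualify.
Total: 60 + 3 = 63.

63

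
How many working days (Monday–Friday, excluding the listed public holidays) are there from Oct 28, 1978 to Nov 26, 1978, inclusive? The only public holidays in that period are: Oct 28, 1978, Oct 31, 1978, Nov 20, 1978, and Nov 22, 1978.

Oct 28, 1978 is a Saturday.
The range spans 30 days (inclusive of both endpoints).
30 = 7 × 4 + 2, so there are 4 full weeks plus 2 extra days.
Each full week contributes 5 weekdays (Mon–Fri): 4 × 5 = 20.
The 2 extra days are Saturday, Sunday — none qualify.
Total: 20 + 0 = 20.
Holidays: Oct 28, 1978 (Sat); Oct 31, 1978 (Tue); Nov 20, 1978 (Mon); Nov 22, 1978 (Wed).
3 of the 4 holidays fall on weekdays; the rest are weekends and were already excluded.
Business days: 20 − 3 = 17.

17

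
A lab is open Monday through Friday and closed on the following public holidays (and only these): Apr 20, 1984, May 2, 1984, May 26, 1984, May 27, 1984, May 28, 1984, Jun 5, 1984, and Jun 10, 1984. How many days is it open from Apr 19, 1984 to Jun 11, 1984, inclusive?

34 business days

Apr 19, 1984 is a Thursday.
That's 54 days from start to end, counting both.
54 = 7 × 7 + 5, so there are 7 full weeks plus 5 extra days.
Each full week contributes 5 weekdays (Mon–Fri): 7 × 5 = 35.
The 5 extra days are Thursday, Friday, Saturday, Sunday, Monday — 3 of them qualify.
Total: 35 + 3 = 38.
Holidays: Apr 20, 1984 (Fri); May 2, 1984 (Wed); May 26, 1984 (Sat); May 27, 1984 (Sun); May 28, 1984 (Mon); Jun 5, 1984 (Tue); Jun 10, 1984 (Sun).
4 of the 7 holidays fall on weekdays; the rest are weekends and were already excluded.
Business days: 38 − 4 = 34.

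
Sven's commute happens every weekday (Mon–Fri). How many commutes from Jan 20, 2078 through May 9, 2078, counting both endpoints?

Jan 20, 2078 is a Thursday.
That's 110 days from start to end, counting both.
110 = 7 × 15 + 5, so there are 15 full weeks plus 5 extra days.
Each full week contributes 5 weekdays (Mon–Fri): 15 × 5 = 75.
The 5 extra days are Thu, Fri, Sat, Sun, Mon — 3 of them qualify.
Total: 75 + 3 = 78.

78 weekdays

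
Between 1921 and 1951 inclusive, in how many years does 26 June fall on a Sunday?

Day of week of June 26 in each year:
1921: Sun ✓, 1922: Mon, 1923: Tue, 1924: Thu, 1925: Fri, 1926: Sat, 1927: Sun ✓, 1928: Tue, 1929: Wed, 1930: Thu, 1931: Fri, 1932: Sun ✓, 1933: Mon, 1934: Tue, 1935: Wed, 1936: Fri, 1937: Sat, 1938: Sun ✓, 1939: Mon, 1940: Wed, 1941: Thu, 1942: Fri, 1943: Sat, 1944: Mon, 1945: Tue, 1946: Wed, 1947: Thu, 1948: Sat, 1949: Sun ✓, 1950: Mon, 1951: Tue
Sundays: 1921, 1927, 1932, 1938, 1949.

5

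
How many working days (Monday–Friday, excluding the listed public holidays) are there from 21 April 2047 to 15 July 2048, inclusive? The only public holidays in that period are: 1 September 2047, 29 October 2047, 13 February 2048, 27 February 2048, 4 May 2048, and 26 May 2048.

21 April 2047 is a Sunday.
The range spans 452 days (inclusive of both endpoints).
452 = 7 × 64 + 4, so there are 64 full weeks plus 4 extra days.
Each full week contributes 5 weekdays (Mon–Fri): 64 × 5 = 320.
The 4 extra days are Sunday, Monday, Tuesday, Wednesday — 3 of them qualify.
Total: 320 + 3 = 323.
Holidays: 1 September 2047 (Sun); 29 October 2047 (Tue); 13 February 2048 (Thu); 27 February 2048 (Thu); 4 May 2048 (Mon); 26 May 2048 (Tue).
5 of the 6 holidays fall on weekdays; the rest are weekends and were already excluded.
Business days: 323 − 5 = 318.

318 working days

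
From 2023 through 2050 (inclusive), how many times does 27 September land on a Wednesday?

4

Day of week of September 27 in each year:
2023: Wed ✓, 2024: Fri, 2025: Sat, 2026: Sun, 2027: Mon, 2028: Wed ✓, 2029: Thu, 2030: Fri, 2031: Sat, 2032: Mon, 2033: Tue, 2034: Wed ✓, 2035: Thu, 2036: Sat, 2037: Sun, 2038: Mon, 2039: Tue, 2040: Thu, 2041: Fri, 2042: Sat, 2043: Sun, 2044: Tue, 2045: Wed ✓, 2046: Thu, 2047: Fri, 2048: Sun, 2049: Mon, 2050: Tue
Wednesdays: 2023, 2028, 2034, 2045.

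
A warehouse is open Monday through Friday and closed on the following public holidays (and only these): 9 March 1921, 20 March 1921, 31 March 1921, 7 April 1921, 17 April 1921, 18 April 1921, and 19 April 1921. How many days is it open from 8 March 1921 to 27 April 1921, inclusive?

8 March 1921 is a Tuesday.
That's 51 days from start to end, counting both.
51 = 7 × 7 + 2, so there are 7 full weeks plus 2 extra days.
Each full week contributes 5 weekdays (Mon–Fri): 7 × 5 = 35.
The 2 extra days are Tue, Wed — 2 of them qualify.
Total: 35 + 2 = 37.
Holidays: 9 March 1921 (Wed); 20 March 1921 (Sun); 31 March 1921 (Thu); 7 April 1921 (Thu); 17 April 1921 (Sun); 18 April 1921 (Mon); 19 April 1921 (Tue).
5 of the 7 holidays fall on weekdays; the rest are weekends and were already excluded.
Business days: 37 − 5 = 32.

32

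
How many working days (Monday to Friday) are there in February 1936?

February 1, 1936 is a Saturday.
The range spans 29 days (inclusive of both endpoints).
29 = 7 × 4 + 1, so there are 4 full weeks plus 1 extra day.
Each full week contributes 5 weekdays (Mon–Fri): 4 × 5 = 20.
The 1 extra day is Saturday — none qualify.
Total: 20 + 0 = 20.

20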